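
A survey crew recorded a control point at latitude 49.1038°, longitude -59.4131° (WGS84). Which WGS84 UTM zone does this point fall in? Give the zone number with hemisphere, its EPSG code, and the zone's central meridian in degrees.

UTM zone = ⌊(λ + 180)/6⌋ + 1; -59.4131° ∈ [-60°, -54°) → zone 21.
Hemisphere: N (φ ≥ 0).
Central meridian λ₀ = 6×21 − 183 = -57°.
EPSG code: 32621.

Zone 21N (EPSG:32621), central meridian -57°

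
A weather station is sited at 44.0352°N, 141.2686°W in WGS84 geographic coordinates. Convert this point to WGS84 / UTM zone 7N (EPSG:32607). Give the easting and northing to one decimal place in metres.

Zone 7 central meridian λ₀ = 6×7 − 183 = -141°; Δλ = -0.2686°.
Transverse Mercator on WGS84 with k₀ = 0.9996 gives E = 478477.967 m, N = 4875817.505 m.

E 478478.0 m, N 4875817.5 m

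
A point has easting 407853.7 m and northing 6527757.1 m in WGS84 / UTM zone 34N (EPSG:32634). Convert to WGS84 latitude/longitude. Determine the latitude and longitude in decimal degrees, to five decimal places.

lat 58.87970°, lon 19.40160°

Zone 34N: λ₀ = 21°, k₀ = 0.9996, false easting 500000 m.
Meridian distance M = (N − FN)/k₀ = 6530369.2 m.
Inverse transverse Mercator on WGS84 gives φ = 58.87969982°, λ = 19.40160044°.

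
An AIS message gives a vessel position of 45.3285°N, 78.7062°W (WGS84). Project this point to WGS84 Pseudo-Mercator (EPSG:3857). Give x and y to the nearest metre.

Web Mercator is spherical with R = a = 6378137 m.
x = R·λ = 6378137 × -1.373682332 = -8761534.106 m.
y = R·ln tan(π/4 + φ/2) = 6378137 × 0.889505226 = 5673386.196 m.

x -8761534 m, y 5673386 m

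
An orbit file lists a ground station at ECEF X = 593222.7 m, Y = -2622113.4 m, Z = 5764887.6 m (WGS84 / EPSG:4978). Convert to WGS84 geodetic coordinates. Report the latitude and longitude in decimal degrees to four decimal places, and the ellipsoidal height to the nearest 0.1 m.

lat 65.1457°, lon -77.2521°, h 365.0 m

λ = atan2(Y, X) = -77.25209920°; p = √(X²+Y²) = 2688380.9 m.
Bowring's method on WGS84 (a = 6378137 m, b = 6356752.314 m) gives φ = 65.14569998°, h = 365.016 m.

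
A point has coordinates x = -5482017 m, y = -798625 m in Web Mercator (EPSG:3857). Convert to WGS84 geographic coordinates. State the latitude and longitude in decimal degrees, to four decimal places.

lat -7.1555°, lon -49.2458°

R = 6378137 m. λ = x/R = -49.24579659°.
φ = 2·arctan(exp(y/R)) − 90° = 2·arctan(0.88231) − 90° = -7.15549715°.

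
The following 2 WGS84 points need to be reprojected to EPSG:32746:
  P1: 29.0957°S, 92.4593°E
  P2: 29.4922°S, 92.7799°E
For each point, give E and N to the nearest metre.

UTM zone 46S: λ₀ = 93°, k₀ = 0.9996.
P1 (-29.0957°, 92.4593°) → (447384.024, 6781290.841) m.
P2 (-29.4922°, 92.7799°) → (478664.596, 6737460.662) m.

P1: E 447384 m, N 6781291 m; P2: E 478665 m, N 6737461 m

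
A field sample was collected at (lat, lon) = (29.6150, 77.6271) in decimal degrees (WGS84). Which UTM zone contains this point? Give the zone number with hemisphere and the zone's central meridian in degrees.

Zone 43N, central meridian 75°

UTM zone = ⌊(λ + 180)/6⌋ + 1; 77.6271° ∈ [72°, 78°) → zone 43.
Hemisphere: N (φ ≥ 0).
Central meridian λ₀ = 6×43 − 183 = 75°.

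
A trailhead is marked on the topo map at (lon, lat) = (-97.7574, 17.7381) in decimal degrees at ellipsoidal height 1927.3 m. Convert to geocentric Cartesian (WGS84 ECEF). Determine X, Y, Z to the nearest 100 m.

WGS84: a = 6378137 m, e² = 0.006694380; N(φ) = a/√(1−e²sin²φ) = 6380119.559 m.
X = (N+h)·cosφ·cosλ = -820487.974 m; Y = (N+h)·cosφ·sinλ = -6023009.764 m; Z = (N(1−e²)+h)·sinφ = 1931383.193 m.

X -820500 m, Y -6023000 m, Z 1931400 m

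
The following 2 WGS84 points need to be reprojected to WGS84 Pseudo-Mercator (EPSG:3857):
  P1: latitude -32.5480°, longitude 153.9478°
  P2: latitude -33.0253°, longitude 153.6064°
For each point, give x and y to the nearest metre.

P1: x 17137391 m, y -3835461 m; P2: x 17099386 m, y -3898663 m

Web Mercator: x = R·λ, y = R·ln tan(π/4+φ/2), R = 6378137 m.
P1 (-32.5480°, 153.9478°) → (17137390.705, -3835461.063) m.
P2 (-33.0253°, 153.6064°) → (17099386.231, -3898662.597) m.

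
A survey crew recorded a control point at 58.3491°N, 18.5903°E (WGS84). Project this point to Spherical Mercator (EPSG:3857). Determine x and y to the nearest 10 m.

Web Mercator is spherical with R = a = 6378137 m.
x = R·λ = 6378137 × 0.324461944 = 2069462.730 m.
y = R·ln tan(π/4 + φ/2) = 6378137 × 1.260714983 = 8041012.881 m.

x 2069460 m, y 8041010 m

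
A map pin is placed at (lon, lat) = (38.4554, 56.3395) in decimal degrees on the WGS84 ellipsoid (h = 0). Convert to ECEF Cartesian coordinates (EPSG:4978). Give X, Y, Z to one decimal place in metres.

WGS84: a = 6378137 m, e² = 0.006694380; N(φ) = a/√(1−e²sin²φ) = 6392978.775 m.
X = (N+h)·cosφ·cosλ = 2774842.127 m; Y = (N+h)·cosφ·sinλ = 2203684.627 m; Z = (N(1−e²)+h)·sinφ = 5285487.649 m.

X 2774842.1 m, Y 2203684.6 m, Z 5285487.6 m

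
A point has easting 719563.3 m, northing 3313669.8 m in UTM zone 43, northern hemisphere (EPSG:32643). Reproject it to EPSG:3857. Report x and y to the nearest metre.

x 8602180 m, y 3495095 m

Unproject from UTM 43N (λ₀ = 75°) → φ = 29.93419979°, λ = 77.27469993°.
Web Mercator (R = 6378137 m): x = 8602180.247 m, y = 3495094.641 m.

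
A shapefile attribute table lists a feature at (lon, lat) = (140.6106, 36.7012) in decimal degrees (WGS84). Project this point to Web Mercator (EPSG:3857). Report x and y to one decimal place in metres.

x 15652700.4 m, y 4397539.4 m

Web Mercator is spherical with R = a = 6378137 m.
x = R·λ = 6378137 × 2.454117933 = 15652700.392 m.
y = R·ln tan(π/4 + φ/2) = 6378137 × 0.689470821 = 4397539.355 m.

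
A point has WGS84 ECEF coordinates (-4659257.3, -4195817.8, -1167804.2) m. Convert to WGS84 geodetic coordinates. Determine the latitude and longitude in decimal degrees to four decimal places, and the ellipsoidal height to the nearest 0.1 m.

λ = atan2(Y, X) = -137.99590047°; p = √(X²+Y²) = 6270053.1 m.
Bowring's method on WGS84 (a = 6378137 m, b = 6356752.314 m) gives φ = -10.62000032°, h = 461.802 m.

lat -10.6200°, lon -137.9959°, h 461.8 m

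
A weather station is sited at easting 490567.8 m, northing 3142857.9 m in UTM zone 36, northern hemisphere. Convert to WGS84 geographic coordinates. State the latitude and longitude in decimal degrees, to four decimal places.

Zone 36N: λ₀ = 33°, k₀ = 0.9996, false easting 500000 m.
Meridian distance M = (N − FN)/k₀ = 3144115.5 m.
Inverse transverse Mercator on WGS84 gives φ = 28.41209961°, λ = 32.90369996°.

lat 28.4121°, lon 32.9037°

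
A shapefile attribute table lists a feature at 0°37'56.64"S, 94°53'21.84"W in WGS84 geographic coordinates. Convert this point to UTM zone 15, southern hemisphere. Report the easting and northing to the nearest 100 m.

E 289700 m, N 9930100 m

Zone 15 central meridian λ₀ = 6×15 − 183 = -93°; Δλ = -1.8894°.
Transverse Mercator on WGS84 with k₀ = 0.9996 gives E = 289731.446 m, N = 9930062.494 m.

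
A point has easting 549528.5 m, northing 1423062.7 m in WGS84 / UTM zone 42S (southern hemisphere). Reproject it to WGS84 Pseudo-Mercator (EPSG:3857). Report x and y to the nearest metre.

x 7905098 m, y -13985399 m

Unproject from UTM 42S (λ₀ = 69°) → φ = -77.26269958°, λ = 71.01270109°.
Web Mercator (R = 6378137 m): x = 7905097.725 m, y = -13985399.069 m.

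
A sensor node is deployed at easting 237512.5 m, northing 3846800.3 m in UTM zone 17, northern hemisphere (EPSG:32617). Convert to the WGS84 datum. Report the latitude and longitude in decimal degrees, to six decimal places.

lat 34.729600°, lon -83.866700°

Zone 17N: λ₀ = -81°, k₀ = 0.9996, false easting 500000 m.
Meridian distance M = (N − FN)/k₀ = 3848339.6 m.
Inverse transverse Mercator on WGS84 gives φ = 34.72960042°, λ = -83.86670026°.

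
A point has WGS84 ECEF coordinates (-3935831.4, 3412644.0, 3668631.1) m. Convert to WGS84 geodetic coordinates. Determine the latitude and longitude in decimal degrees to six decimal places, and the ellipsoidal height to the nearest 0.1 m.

lat 35.336300°, lon 139.072400°, h 457.0 m

λ = atan2(Y, X) = 139.07240031°; p = √(X²+Y²) = 5209309.7 m.
Bowring's method on WGS84 (a = 6378137 m, b = 6356752.314 m) gives φ = 35.33630005°, h = 456.998 m.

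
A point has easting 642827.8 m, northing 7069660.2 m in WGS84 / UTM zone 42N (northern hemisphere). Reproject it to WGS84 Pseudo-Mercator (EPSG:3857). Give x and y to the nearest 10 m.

x 8003040 m, y 9280400 m

Unproject from UTM 42N (λ₀ = 69°) → φ = 63.72550029°, λ = 71.89249962°.
Web Mercator (R = 6378137 m): x = 8003036.449 m, y = 9280397.886 m.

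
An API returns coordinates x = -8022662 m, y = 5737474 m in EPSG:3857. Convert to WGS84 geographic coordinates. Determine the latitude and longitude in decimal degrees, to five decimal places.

lat 45.73180°, lon -72.06880°

R = 6378137 m. λ = x/R = -72.06879894°.
φ = 2·arctan(exp(y/R)) − 90° = 2·arctan(2.45850) − 90° = 45.73180215°.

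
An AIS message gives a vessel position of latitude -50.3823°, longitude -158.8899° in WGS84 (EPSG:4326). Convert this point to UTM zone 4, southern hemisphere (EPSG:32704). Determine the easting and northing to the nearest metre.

Zone 4 central meridian λ₀ = 6×4 − 183 = -159°; Δλ = +0.1101°.
Transverse Mercator on WGS84 with k₀ = 0.9996 gives E = 507827.797 m, N = 4418856.235 m.

E 507828 m, N 4418856 m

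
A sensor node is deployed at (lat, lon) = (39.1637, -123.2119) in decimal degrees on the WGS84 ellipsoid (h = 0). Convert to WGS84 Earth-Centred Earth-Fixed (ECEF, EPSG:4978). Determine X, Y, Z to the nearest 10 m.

WGS84: a = 6378137 m, e² = 0.006694380; N(φ) = a/√(1−e²sin²φ) = 6386668.870 m.
X = (N+h)·cosφ·cosλ = -2712322.558 m; Y = (N+h)·cosφ·sinλ = -4142985.049 m; Z = (N(1−e²)+h)·sinφ = 4006424.120 m.

X -2712320 m, Y -4142990 m, Z 4006420 m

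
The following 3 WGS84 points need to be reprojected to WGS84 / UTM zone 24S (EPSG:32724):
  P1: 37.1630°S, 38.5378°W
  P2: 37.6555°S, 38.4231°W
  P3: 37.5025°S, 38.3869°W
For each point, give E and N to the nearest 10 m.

P1: E 541040 m, N 5886950 m; P2: E 550890 m, N 5832250 m; P3: E 554190 m, N 5849200 m

UTM zone 24S: λ₀ = -39°, k₀ = 0.9996.
P1 (-37.1630°, -38.5378°) → (541036.908, 5886945.271) m.
P2 (-37.6555°, -38.4231°) → (550886.522, 5832250.341) m.
P3 (-37.5025°, -38.3869°) → (554190.418, 5849204.786) m.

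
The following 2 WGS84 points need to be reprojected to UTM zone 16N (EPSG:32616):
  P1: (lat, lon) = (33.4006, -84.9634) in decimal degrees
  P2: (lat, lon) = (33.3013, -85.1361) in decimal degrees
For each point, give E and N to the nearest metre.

UTM zone 16N: λ₀ = -87°, k₀ = 0.9996.
P1 (33.4006°, -84.9634°) → (689402.113, 3697552.449) m.
P2 (33.3013°, -85.1361°) → (673535.805, 3686239.990) m.

P1: E 689402 m, N 3697552 m; P2: E 673536 m, N 3686240 m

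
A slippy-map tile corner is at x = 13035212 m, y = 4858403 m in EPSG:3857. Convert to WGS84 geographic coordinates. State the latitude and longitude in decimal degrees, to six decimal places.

R = 6378137 m. λ = x/R = 117.09730171°.
φ = 2·arctan(exp(y/R)) − 90° = 2·arctan(2.14197) − 90° = 39.94809878°.

lat 39.948099°, lon 117.097302°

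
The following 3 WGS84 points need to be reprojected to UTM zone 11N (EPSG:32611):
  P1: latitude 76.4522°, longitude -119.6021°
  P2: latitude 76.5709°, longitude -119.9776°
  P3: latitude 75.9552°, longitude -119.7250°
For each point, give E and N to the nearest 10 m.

P1: E 431980 m, N 8487150 m; P2: E 422840 m, N 8500840 m; P3: E 426210 m, N 8431890 m

UTM zone 11N: λ₀ = -117°, k₀ = 0.9996.
P1 (76.4522°, -119.6021°) → (431976.586, 8487146.217) m.
P2 (76.5709°, -119.9776°) → (422836.901, 8500840.455) m.
P3 (75.9552°, -119.7250°) → (426205.028, 8431889.200) m.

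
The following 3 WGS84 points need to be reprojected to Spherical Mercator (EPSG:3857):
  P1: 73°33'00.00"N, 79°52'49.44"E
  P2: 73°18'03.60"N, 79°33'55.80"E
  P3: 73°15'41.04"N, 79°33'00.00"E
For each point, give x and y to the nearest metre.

P1: x 8892245 m, y 12336250 m; P2: x 8857191 m, y 12239079 m; P3: x 8855465 m, y 12223755 m

Web Mercator: x = R·λ, y = R·ln tan(π/4+φ/2), R = 6378137 m.
P1 (73.5500°, 79.8804°) → (8892245.452, 12336249.821) m.
P2 (73.3010°, 79.5655°) → (8857190.945, 12239079.206) m.
P3 (73.2614°, 79.5500°) → (8855465.493, 12223755.465) m.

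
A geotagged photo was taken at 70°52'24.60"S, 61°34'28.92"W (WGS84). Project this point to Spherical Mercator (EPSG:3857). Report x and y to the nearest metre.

Web Mercator is spherical with R = a = 6378137 m.
x = R·λ = 6378137 × -1.074681251 = -6854464.250 m.
y = R·ln tan(π/4 + φ/2) = 6378137 × -1.780952157 = -11359156.849 m.

x -6854464 m, y -11359157 m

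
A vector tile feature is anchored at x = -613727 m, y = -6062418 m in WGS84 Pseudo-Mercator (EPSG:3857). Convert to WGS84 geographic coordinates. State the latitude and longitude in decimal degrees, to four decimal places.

lat -47.7322°, lon -5.5132°

R = 6378137 m. λ = x/R = -5.51320344°.
φ = 2·arctan(exp(y/R)) − 90° = 2·arctan(0.38655) − 90° = -47.73220282°.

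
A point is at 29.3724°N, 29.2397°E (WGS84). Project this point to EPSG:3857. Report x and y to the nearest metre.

x 3254949 m, y 3423130 m

Web Mercator is spherical with R = a = 6378137 m.
x = R·λ = 6378137 × 0.510329037 = 3254948.515 m.
y = R·ln tan(π/4 + φ/2) = 6378137 × 0.536697492 = 3423130.134 m.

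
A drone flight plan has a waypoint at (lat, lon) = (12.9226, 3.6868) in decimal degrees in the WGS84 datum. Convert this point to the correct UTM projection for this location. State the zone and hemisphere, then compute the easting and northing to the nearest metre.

Longitude 3.6868° lies in the 6° band [0°, 6°), giving zone 31; latitude is north of the equator, so 31N.
Zone 31 central meridian λ₀ = 6×31 − 183 = 3°; Δλ = +0.6868°.
Transverse Mercator on WGS84 with k₀ = 0.9996 gives E = 574502.156 m, N = 1428676.235 m.

Zone 31N: E 574502 m, N 1428676 m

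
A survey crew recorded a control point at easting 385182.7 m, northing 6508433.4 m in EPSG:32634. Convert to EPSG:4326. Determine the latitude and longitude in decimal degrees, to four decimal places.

lat 58.7008°, lon 19.0185°

Zone 34N: λ₀ = 21°, k₀ = 0.9996, false easting 500000 m.
Meridian distance M = (N − FN)/k₀ = 6511037.8 m.
Inverse transverse Mercator on WGS84 gives φ = 58.70079977°, λ = 19.01849950°.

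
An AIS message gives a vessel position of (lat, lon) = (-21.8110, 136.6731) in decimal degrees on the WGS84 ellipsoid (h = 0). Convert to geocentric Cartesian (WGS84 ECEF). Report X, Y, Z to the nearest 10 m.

X -4309630 m, Y 4065010 m, Z -2355000 m

WGS84: a = 6378137 m, e² = 0.006694380; N(φ) = a/√(1−e²sin²φ) = 6381086.176 m.
X = (N+h)·cosφ·cosλ = -4309631.039 m; Y = (N+h)·cosφ·sinλ = 4065012.666 m; Z = (N(1−e²)+h)·sinφ = -2354996.099 m.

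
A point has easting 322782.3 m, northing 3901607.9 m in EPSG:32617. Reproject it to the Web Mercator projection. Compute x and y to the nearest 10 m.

Unproject from UTM 17N (λ₀ = -81°) → φ = 35.24190014°, λ = -82.94769987°.
Web Mercator (R = 6378137 m): x = -9233695.712 m, y = 4196803.191 m.

x -9233700 m, y 4196800 m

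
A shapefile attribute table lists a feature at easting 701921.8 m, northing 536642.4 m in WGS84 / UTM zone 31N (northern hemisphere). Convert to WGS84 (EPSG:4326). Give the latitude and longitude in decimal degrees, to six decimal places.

Zone 31N: λ₀ = 3°, k₀ = 0.9996, false easting 500000 m.
Meridian distance M = (N − FN)/k₀ = 536857.1 m.
Inverse transverse Mercator on WGS84 gives φ = 4.85259963°, λ = 4.82080011°.

lat 4.852600°, lon 4.820800°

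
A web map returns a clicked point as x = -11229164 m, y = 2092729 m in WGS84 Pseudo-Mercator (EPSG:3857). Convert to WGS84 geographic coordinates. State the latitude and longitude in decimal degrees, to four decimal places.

R = 6378137 m. λ = x/R = -100.87329649°.
φ = 2·arctan(exp(y/R)) − 90° = 2·arctan(1.38834) − 90° = 18.47079853°.

lat 18.4708°, lon -100.8733°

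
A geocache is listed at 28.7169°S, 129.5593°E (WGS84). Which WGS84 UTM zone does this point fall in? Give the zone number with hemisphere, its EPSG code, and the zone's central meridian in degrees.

Zone 52S (EPSG:32752), central meridian 129°

UTM zone = ⌊(λ + 180)/6⌋ + 1; 129.5593° ∈ [126°, 132°) → zone 52.
Hemisphere: S (φ < 0).
Central meridian λ₀ = 6×52 − 183 = 129°.
EPSG code: 32752.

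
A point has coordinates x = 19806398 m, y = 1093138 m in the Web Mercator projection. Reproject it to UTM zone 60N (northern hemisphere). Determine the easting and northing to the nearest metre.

E 601329 m, N 1080354 m

Web Mercator inverse (R = 6378137 m) → φ = 9.77210127°, λ = 177.92390047°.
UTM 60N forward: E = 601329.266 m, N = 1080354.050 m.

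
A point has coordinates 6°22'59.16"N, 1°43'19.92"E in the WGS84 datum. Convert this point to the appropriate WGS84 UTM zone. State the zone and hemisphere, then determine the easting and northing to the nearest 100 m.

Longitude 1.7222° lies in the 6° band [0°, 6°), giving zone 31; latitude is north of the equator, so 31N.
Zone 31 central meridian λ₀ = 6×31 − 183 = 3°; Δλ = -1.2778°.
Transverse Mercator on WGS84 with k₀ = 0.9996 gives E = 358676.956 m, N = 705728.798 m.

Zone 31N: E 358700 m, N 705700 m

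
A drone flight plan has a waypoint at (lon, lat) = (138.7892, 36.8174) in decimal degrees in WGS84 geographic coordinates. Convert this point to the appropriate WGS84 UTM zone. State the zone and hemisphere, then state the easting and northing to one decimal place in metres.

Zone 54N: E 302808.4 m, N 4076896.8 m

Longitude 138.7892° lies in the 6° band [138°, 144°), giving zone 54; latitude is north of the equator, so 54N.
Zone 54 central meridian λ₀ = 6×54 − 183 = 141°; Δλ = -2.2108°.
Transverse Mercator on WGS84 with k₀ = 0.9996 gives E = 302808.416 m, N = 4076896.767 m.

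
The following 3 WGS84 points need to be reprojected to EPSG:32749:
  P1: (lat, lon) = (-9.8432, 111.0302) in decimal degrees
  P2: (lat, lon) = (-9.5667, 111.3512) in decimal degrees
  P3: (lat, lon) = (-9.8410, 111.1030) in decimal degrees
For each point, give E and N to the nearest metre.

UTM zone 49S: λ₀ = 111°, k₀ = 0.9996.
P1 (-9.8432°, 111.0302°) → (503311.359, 8911923.639) m.
P2 (-9.5667°, 111.3512°) → (538540.070, 8942474.438) m.
P3 (-9.8410°, 111.1030°) → (511293.788, 8912165.290) m.

P1: E 503311 m, N 8911924 m; P2: E 538540 m, N 8942474 m; P3: E 511294 m, N 8912165 m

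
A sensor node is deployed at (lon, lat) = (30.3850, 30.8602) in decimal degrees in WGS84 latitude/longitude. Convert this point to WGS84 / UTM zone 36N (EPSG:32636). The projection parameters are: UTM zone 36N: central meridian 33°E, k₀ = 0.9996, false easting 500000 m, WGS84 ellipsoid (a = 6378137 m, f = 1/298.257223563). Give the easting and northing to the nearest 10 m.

Zone 36 central meridian λ₀ = 6×36 − 183 = 33°; Δλ = -2.6150°.
Transverse Mercator on WGS84 with k₀ = 0.9996 gives E = 249951.367 m, N = 3417036.965 m.

E 249950 m, N 3417040 m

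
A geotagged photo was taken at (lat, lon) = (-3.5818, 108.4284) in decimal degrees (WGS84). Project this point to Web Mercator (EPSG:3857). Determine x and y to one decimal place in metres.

Web Mercator is spherical with R = a = 6378137 m.
x = R·λ = 6378137 × 1.892432583 = 12070194.276 m.
y = R·ln tan(π/4 + φ/2) = 6378137 × -0.062554961 = -398984.110 m.

x 12070194.3 m, y -398984.1 m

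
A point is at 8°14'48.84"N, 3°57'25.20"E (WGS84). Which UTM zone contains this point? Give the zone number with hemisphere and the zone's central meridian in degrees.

UTM zone = ⌊(λ + 180)/6⌋ + 1; 3.9570° ∈ [0°, 6°) → zone 31.
Hemisphere: N (φ ≥ 0).
Central meridian λ₀ = 6×31 − 183 = 3°.

Zone 31N, central meridian 3°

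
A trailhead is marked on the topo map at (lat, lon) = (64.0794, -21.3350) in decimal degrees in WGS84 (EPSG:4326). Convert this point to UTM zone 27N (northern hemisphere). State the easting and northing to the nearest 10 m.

E 483660 m, N 7105900 m

Zone 27 central meridian λ₀ = 6×27 − 183 = -21°; Δλ = -0.3350°.
Transverse Mercator on WGS84 with k₀ = 0.9996 gives E = 483660.993 m, N = 7105904.933 m.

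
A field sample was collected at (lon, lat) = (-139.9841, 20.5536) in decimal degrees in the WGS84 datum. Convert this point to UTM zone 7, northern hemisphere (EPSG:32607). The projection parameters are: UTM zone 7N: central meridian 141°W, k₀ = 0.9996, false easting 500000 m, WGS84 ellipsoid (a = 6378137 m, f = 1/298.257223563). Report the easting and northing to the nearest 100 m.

E 605900 m, N 2273100 m

Zone 7 central meridian λ₀ = 6×7 − 183 = -141°; Δλ = +1.0159°.
Transverse Mercator on WGS84 with k₀ = 0.9996 gives E = 605896.216 m, N = 2273074.239 m.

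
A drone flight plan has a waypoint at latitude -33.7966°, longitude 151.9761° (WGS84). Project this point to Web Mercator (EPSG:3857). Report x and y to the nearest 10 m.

x 16917900 m, y -4001520 m

Web Mercator is spherical with R = a = 6378137 m.
x = R·λ = 6378137 × 2.652483329 = 16917902.065 m.
y = R·ln tan(π/4 + φ/2) = 6378137 × -0.627381156 = -4001522.965 m.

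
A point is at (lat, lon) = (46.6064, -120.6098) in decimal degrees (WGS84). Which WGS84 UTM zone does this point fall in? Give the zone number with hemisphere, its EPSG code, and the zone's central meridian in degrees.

UTM zone = ⌊(λ + 180)/6⌋ + 1; -120.6098° ∈ [-126°, -120°) → zone 10.
Hemisphere: N (φ ≥ 0).
Central meridian λ₀ = 6×10 − 183 = -123°.
EPSG code: 32610.

Zone 10N (EPSG:32610), central meridian -123°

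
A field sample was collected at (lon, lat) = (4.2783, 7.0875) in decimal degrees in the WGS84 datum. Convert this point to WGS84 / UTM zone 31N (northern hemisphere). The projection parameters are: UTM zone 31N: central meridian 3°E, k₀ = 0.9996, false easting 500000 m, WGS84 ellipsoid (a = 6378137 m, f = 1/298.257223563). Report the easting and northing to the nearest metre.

E 641175 m, N 783616 m

Zone 31 central meridian λ₀ = 6×31 − 183 = 3°; Δλ = +1.2783°.
Transverse Mercator on WGS84 with k₀ = 0.9996 gives E = 641174.517 m, N = 783616.041 m.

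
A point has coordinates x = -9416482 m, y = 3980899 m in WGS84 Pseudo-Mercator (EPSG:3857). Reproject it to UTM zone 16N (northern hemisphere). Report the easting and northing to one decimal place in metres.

Web Mercator inverse (R = 6378137 m) → φ = 33.64250050°, λ = -84.58969703°.
UTM 16N forward: E = 723540.033 m, N = 3725124.121 m.

E 723540.0 m, N 3725124.1 m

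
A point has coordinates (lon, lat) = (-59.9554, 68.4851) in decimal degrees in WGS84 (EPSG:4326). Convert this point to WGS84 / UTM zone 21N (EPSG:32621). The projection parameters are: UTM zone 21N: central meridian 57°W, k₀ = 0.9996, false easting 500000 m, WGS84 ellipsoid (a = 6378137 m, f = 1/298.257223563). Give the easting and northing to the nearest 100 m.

Zone 21 central meridian λ₀ = 6×21 − 183 = -57°; Δλ = -2.9554°.
Transverse Mercator on WGS84 with k₀ = 0.9996 gives E = 379080.383 m, N = 7599852.351 m.

E 379100 m, N 7599900 m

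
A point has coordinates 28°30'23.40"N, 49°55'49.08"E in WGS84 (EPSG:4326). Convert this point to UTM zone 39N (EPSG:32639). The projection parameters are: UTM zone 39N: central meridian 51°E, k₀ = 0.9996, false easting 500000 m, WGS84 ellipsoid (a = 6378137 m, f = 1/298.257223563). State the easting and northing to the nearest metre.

E 395317 m, N 3153778 m

Zone 39 central meridian λ₀ = 6×39 − 183 = 51°; Δλ = -1.0697°.
Transverse Mercator on WGS84 with k₀ = 0.9996 gives E = 395316.941 m, N = 3153778.461 m.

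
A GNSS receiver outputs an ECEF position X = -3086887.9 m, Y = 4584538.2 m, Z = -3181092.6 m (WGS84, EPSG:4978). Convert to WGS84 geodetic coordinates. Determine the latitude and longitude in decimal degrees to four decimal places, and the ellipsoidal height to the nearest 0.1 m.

λ = atan2(Y, X) = 123.95339999°; p = √(X²+Y²) = 5526922.1 m.
Bowring's method on WGS84 (a = 6378137 m, b = 6356752.314 m) gives φ = -30.08969982°, h = 4211.438 m.

lat -30.0897°, lon 123.9534°, h 4211.4 m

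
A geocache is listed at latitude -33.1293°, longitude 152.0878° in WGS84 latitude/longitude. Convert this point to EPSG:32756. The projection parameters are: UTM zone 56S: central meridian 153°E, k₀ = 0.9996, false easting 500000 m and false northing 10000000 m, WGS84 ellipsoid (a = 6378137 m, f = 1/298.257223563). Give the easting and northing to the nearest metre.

Zone 56 central meridian λ₀ = 6×56 − 183 = 153°; Δλ = -0.9122°.
Transverse Mercator on WGS84 with k₀ = 0.9996 gives E = 414909.129 m, N = 6334008.479 m.

E 414909 m, N 6334008 m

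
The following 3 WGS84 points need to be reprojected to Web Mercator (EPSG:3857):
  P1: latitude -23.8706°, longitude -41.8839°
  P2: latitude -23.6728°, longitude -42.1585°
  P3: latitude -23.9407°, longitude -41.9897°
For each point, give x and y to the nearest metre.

Web Mercator: x = R·λ, y = R·ln tan(π/4+φ/2), R = 6378137 m.
P1 (-23.8706°, -41.8839°) → (-4662494.420, -2737648.065) m.
P2 (-23.6728°, -42.1585°) → (-4693062.753, -2713587.750) m.
P3 (-23.9407°, -41.9897°) → (-4674272.023, -2746183.809) m.

P1: x -4662494 m, y -2737648 m; P2: x -4693063 m, y -2713588 m; P3: x -4674272 m, y -2746184 m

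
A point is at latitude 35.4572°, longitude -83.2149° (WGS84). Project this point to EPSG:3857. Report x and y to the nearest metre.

Web Mercator is spherical with R = a = 6378137 m.
x = R·λ = 6378137 × -1.452373992 = -9263440.294 m.
y = R·ln tan(π/4 + φ/2) = 6378137 × 0.662605348 = 4226187.689 m.

x -9263440 m, y 4226188 m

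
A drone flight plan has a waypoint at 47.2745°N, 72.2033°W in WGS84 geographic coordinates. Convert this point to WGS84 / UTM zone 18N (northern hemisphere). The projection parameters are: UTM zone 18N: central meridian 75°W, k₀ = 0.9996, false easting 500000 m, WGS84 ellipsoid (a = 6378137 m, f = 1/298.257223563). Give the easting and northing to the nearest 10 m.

E 711520 m, N 5239460 m

Zone 18 central meridian λ₀ = 6×18 − 183 = -75°; Δλ = +2.7967°.
Transverse Mercator on WGS84 with k₀ = 0.9996 gives E = 711522.744 m, N = 5239462.841 m.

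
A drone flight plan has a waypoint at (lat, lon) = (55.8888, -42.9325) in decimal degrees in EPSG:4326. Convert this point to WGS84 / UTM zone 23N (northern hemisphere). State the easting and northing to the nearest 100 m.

Zone 23 central meridian λ₀ = 6×23 − 183 = -45°; Δλ = +2.0675°.
Transverse Mercator on WGS84 with k₀ = 0.9996 gives E = 629305.055 m, N = 6195635.364 m.

E 629300 m, N 6195600 m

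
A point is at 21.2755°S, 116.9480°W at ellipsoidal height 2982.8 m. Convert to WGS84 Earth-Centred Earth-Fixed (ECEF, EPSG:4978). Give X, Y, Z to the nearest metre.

X -2695907 m, Y -5302909 m, Z -2300928 m

WGS84: a = 6378137 m, e² = 0.006694380; N(φ) = a/√(1−e²sin²φ) = 6380949.693 m.
X = (N+h)·cosφ·cosλ = -2695907.441 m; Y = (N+h)·cosφ·sinλ = -5302908.585 m; Z = (N(1−e²)+h)·sinφ = -2300927.983 m.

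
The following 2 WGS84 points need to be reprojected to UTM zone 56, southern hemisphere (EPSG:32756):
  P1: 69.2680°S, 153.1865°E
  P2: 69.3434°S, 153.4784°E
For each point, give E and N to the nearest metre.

P1: E 507368 m, N 2315743 m; P2: E 518834 m, N 2307273 m

UTM zone 56S: λ₀ = 153°, k₀ = 0.9996.
P1 (-69.2680°, 153.1865°) → (507368.021, 2315742.967) m.
P2 (-69.3434°, 153.4784°) → (518834.248, 2307272.866) m.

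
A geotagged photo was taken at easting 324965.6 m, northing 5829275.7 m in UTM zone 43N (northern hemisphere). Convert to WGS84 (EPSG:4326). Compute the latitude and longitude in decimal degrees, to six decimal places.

Zone 43N: λ₀ = 75°, k₀ = 0.9996, false easting 500000 m.
Meridian distance M = (N − FN)/k₀ = 5831608.3 m.
Inverse transverse Mercator on WGS84 gives φ = 52.58530029°, λ = 72.41629936°.

lat 52.585300°, lon 72.416299°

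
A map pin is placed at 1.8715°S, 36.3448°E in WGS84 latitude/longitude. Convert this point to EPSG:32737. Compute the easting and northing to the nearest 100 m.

Zone 37 central meridian λ₀ = 6×37 − 183 = 39°; Δλ = -2.6552°.
Transverse Mercator on WGS84 with k₀ = 0.9996 gives E = 204593.026 m, N = 9792918.618 m.

E 204600 m, N 9792900 m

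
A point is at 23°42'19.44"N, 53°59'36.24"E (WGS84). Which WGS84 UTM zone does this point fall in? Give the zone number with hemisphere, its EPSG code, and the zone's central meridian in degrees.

UTM zone = ⌊(λ + 180)/6⌋ + 1; 53.9934° ∈ [48°, 54°) → zone 39.
Hemisphere: N (φ ≥ 0).
Central meridian λ₀ = 6×39 − 183 = 51°.
EPSG code: 32639.

Zone 39N (EPSG:32639), central meridian 51°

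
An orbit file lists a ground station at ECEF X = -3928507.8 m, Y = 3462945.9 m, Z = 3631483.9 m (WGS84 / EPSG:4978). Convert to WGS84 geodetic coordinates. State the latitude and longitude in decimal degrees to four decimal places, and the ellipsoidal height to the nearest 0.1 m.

λ = atan2(Y, X) = 138.60410025°; p = √(X²+Y²) = 5236904.4 m.
Bowring's method on WGS84 (a = 6378137 m, b = 6356752.314 m) gives φ = 34.91940029°, h = 1651.265 m.

lat 34.9194°, lon 138.6041°, h 1651.3 m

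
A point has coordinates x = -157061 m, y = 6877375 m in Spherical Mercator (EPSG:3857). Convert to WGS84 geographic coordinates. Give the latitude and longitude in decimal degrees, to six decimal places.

R = 6378137 m. λ = x/R = -1.41090297°.
φ = 2·arctan(exp(y/R)) − 90° = 2·arctan(2.93960) − 90° = 52.42519866°.

lat 52.425199°, lon -1.410903°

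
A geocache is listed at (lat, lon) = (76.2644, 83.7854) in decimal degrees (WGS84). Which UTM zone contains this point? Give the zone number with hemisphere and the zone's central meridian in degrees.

UTM zone = ⌊(λ + 180)/6⌋ + 1; 83.7854° ∈ [78°, 84°) → zone 44.
Hemisphere: N (φ ≥ 0).
Central meridian λ₀ = 6×44 − 183 = 81°.

Zone 44N, central meridian 81°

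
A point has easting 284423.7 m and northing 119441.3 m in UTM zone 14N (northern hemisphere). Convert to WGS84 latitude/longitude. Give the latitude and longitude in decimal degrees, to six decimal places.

Zone 14N: λ₀ = -99°, k₀ = 0.9996, false easting 500000 m.
Meridian distance M = (N − FN)/k₀ = 119489.1 m.
Inverse transverse Mercator on WGS84 gives φ = 1.07999995°, λ = -100.93730023°.

lat 1.080000°, lon -100.937300°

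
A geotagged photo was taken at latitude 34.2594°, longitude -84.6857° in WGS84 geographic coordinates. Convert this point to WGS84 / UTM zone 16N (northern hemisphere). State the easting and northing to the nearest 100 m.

E 713100 m, N 3793300 m

Zone 16 central meridian λ₀ = 6×16 − 183 = -87°; Δλ = +2.3143°.
Transverse Mercator on WGS84 with k₀ = 0.9996 gives E = 713090.146 m, N = 3793341.793 m.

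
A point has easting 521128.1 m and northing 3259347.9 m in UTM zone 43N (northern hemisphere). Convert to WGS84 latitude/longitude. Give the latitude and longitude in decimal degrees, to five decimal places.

lat 29.46340°, lon 75.21790°

Zone 43N: λ₀ = 75°, k₀ = 0.9996, false easting 500000 m.
Meridian distance M = (N − FN)/k₀ = 3260652.2 m.
Inverse transverse Mercator on WGS84 gives φ = 29.46339997°, λ = 75.21789981°.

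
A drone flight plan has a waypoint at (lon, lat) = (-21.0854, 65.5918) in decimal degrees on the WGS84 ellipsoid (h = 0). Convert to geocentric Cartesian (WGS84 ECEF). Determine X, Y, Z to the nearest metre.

WGS84: a = 6378137 m, e² = 0.006694380; N(φ) = a/√(1−e²sin²φ) = 6395914.294 m.
X = (N+h)·cosφ·cosλ = 2466051.728 m; Y = (N+h)·cosφ·sinλ = -950848.279 m; Z = (N(1−e²)+h)·sinφ = 5785286.524 m.

X 2466052 m, Y -950848 m, Z 5785287 m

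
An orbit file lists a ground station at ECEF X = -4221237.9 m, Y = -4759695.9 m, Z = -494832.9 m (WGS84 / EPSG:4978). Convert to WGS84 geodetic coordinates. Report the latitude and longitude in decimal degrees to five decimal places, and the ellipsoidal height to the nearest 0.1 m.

lat -4.47740°, lon -131.56890°, h 3090.4 m

λ = atan2(Y, X) = -131.56889984°; p = √(X²+Y²) = 6361882.9 m.
Bowring's method on WGS84 (a = 6378137 m, b = 6356752.314 m) gives φ = -4.47740024°, h = 3090.428 m.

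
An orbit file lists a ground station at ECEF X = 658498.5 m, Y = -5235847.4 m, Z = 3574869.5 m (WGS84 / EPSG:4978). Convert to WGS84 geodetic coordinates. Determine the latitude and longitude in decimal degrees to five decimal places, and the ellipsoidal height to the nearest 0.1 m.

lat 34.29380°, lon -82.83170°, h 2576.4 m

λ = atan2(Y, X) = -82.83169987°; p = √(X²+Y²) = 5277093.7 m.
Bowring's method on WGS84 (a = 6378137 m, b = 6356752.314 m) gives φ = 34.29379970°, h = 2576.433 m.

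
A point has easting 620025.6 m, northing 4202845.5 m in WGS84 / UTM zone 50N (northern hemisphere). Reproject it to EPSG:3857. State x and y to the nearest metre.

x 13176487 m, y 4574525 m

Unproject from UTM 50N (λ₀ = 117°) → φ = 37.96529966°, λ = 118.36640034°.
Web Mercator (R = 6378137 m): x = 13176487.413 m, y = 4574524.978 m.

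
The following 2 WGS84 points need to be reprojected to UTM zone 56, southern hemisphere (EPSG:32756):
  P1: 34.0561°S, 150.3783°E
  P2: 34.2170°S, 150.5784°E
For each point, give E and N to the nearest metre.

UTM zone 56S: λ₀ = 153°, k₀ = 0.9996.
P1 (-34.0561°, 150.3783°) → (258019.234, 6228522.149) m.
P2 (-34.2170°, 150.5784°) → (276916.136, 6211131.133) m.

P1: E 258019 m, N 6228522 m; P2: E 276916 m, N 6211131 m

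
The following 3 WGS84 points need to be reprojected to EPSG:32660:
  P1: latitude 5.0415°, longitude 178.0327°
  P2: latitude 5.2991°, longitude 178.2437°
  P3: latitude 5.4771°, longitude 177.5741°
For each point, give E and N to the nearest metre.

UTM zone 60N: λ₀ = 177°, k₀ = 0.9996.
P1 (5.0415°, 178.0327°) → (614478.192, 557342.315) m.
P2 (5.2991°, 178.2437°) → (637815.846, 585864.666) m.
P3 (5.4771°, 177.5741°) → (563594.285, 605433.010) m.

P1: E 614478 m, N 557342 m; P2: E 637816 m, N 585865 m; P3: E 563594 m, N 605433 m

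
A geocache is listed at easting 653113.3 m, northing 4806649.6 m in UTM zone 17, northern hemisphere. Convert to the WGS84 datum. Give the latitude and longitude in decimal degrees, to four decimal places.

Zone 17N: λ₀ = -81°, k₀ = 0.9996, false easting 500000 m.
Meridian distance M = (N − FN)/k₀ = 4808573.0 m.
Inverse transverse Mercator on WGS84 gives φ = 43.39709977°, λ = -79.10930010°.

lat 43.3971°, lon -79.1093°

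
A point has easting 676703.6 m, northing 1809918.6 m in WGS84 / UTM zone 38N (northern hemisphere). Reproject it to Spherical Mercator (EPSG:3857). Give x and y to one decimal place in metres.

x 5193544.0 m, y 1846914.7 m

Unproject from UTM 38N (λ₀ = 45°) → φ = 16.36399992°, λ = 46.65439959°.
Web Mercator (R = 6378137 m): x = 5193544.006 m, y = 1846914.722 m.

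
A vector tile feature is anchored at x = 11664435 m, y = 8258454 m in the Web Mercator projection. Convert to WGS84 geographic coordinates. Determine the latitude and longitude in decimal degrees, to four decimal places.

R = 6378137 m. λ = x/R = 104.78340241°.
φ = 2·arctan(exp(y/R)) − 90° = 2·arctan(3.65029) − 90° = 59.35929997°.

lat 59.3593°, lon 104.7834°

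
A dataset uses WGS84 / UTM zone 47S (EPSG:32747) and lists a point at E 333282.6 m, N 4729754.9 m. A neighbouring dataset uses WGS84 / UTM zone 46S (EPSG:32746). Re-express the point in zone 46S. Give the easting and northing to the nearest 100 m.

UTM 47S → geographic: φ = -47.56419956°, λ = 96.78360029°.
UTM 46S (λ₀ = 93°) forward: E = 784590.014 m, N = 4725195.460 m.

E 784600 m, N 4725200 m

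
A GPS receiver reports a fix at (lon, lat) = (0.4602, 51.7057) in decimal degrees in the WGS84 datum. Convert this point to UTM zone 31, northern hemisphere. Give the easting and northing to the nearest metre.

Zone 31 central meridian λ₀ = 6×31 − 183 = 3°; Δλ = -2.5398°.
Transverse Mercator on WGS84 with k₀ = 0.9996 gives E = 324513.579 m, N = 5731359.643 m.

E 324514 m, N 5731360 m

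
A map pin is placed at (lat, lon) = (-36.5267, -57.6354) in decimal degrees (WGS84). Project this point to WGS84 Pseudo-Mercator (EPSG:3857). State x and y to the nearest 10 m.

Web Mercator is spherical with R = a = 6378137 m.
x = R·λ = 6378137 × -1.005927496 = -6415943.380 m.
y = R·ln tan(π/4 + φ/2) = 6378137 × -0.685676493 = -4373338.611 m.

x -6415940 m, y -4373340 m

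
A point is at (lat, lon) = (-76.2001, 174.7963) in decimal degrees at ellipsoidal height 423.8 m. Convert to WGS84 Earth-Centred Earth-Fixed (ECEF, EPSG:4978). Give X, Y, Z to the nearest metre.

WGS84: a = 6378137 m, e² = 0.006694380; N(φ) = a/√(1−e²sin²φ) = 6398366.985 m.
X = (N+h)·cosφ·cosλ = -1520024.205 m; Y = (N+h)·cosφ·sinλ = 138432.012 m; Z = (N(1−e²)+h)·sinφ = -6172491.036 m.

X -1520024 m, Y 138432 m, Z -6172491 m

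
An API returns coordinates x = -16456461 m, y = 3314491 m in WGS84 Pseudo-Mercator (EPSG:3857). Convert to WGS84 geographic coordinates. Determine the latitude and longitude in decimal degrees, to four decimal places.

R = 6378137 m. λ = x/R = -147.83090439°.
φ = 2·arctan(exp(y/R)) − 90° = 2·arctan(1.68146) − 90° = 28.51840169°.

lat 28.5184°, lon -147.8309°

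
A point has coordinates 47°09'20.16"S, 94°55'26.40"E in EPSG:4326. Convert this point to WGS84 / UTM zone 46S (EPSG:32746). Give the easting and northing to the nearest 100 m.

Zone 46 central meridian λ₀ = 6×46 − 183 = 93°; Δλ = +1.9240°.
Transverse Mercator on WGS84 with k₀ = 0.9996 gives E = 645845.984 m, N = 4775748.622 m.

E 645800 m, N 4775700 m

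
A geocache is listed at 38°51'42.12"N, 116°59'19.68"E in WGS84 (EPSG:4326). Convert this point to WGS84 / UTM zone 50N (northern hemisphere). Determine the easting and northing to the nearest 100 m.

Zone 50 central meridian λ₀ = 6×50 − 183 = 117°; Δλ = -0.0112°.
Transverse Mercator on WGS84 with k₀ = 0.9996 gives E = 499028.287 m, N = 4301429.525 m.

E 499000 m, N 4301400 m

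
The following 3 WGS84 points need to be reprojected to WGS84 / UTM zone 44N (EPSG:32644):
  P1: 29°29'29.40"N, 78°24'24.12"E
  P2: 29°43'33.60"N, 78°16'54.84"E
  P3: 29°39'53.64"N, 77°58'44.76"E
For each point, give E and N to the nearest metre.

UTM zone 44N: λ₀ = 81°, k₀ = 0.9996.
P1 (29.4915°, 78.4067°) → (248572.372, 3265243.981) m.
P2 (29.7260°, 78.2819°) → (237077.888, 3291518.414) m.
P3 (29.6649°, 77.9791°) → (207597.693, 3285471.839) m.

P1: E 248572 m, N 3265244 m; P2: E 237078 m, N 3291518 m; P3: E 207598 m, N 3285472 m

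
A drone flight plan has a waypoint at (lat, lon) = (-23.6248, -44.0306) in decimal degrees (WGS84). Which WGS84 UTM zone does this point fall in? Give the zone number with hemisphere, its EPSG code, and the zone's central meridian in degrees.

Zone 23S (EPSG:32723), central meridian -45°

UTM zone = ⌊(λ + 180)/6⌋ + 1; -44.0306° ∈ [-48°, -42°) → zone 23.
Hemisphere: S (φ < 0).
Central meridian λ₀ = 6×23 − 183 = -45°.
EPSG code: 32723.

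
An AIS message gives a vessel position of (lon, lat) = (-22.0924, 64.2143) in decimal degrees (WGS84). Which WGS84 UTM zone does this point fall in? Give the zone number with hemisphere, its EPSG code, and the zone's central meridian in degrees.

UTM zone = ⌊(λ + 180)/6⌋ + 1; -22.0924° ∈ [-24°, -18°) → zone 27.
Hemisphere: N (φ ≥ 0).
Central meridian λ₀ = 6×27 − 183 = -21°.
EPSG code: 32627.

Zone 27N (EPSG:32627), central meridian -21°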